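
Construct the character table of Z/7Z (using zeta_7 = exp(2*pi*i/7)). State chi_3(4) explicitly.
Character table of Z/7Z (irreps indexed chi_0,...,chi_6 with chi_k(m) = zeta_7^(k*m), zeta_7 = exp(2*pi*i/7)):
  irrep \ class  {0} (size 1)  {1} (size 1)    {2} (size 1)    {3} (size 1)    {4} (size 1)    {5} (size 1)    {6} (size 1)  
  chi_0          1             1               1               1               1               1               1             
  chi_1          1             exp(2*I*pi/7)   exp(4*I*pi/7)   exp(6*I*pi/7)   exp(-6*I*pi/7)  exp(-4*I*pi/7)  exp(-2*I*pi/7)
  chi_2          1             exp(4*I*pi/7)   exp(-6*I*pi/7)  exp(-2*I*pi/7)  exp(2*I*pi/7)   exp(6*I*pi/7)   exp(-4*I*pi/7)
  chi_3          1             exp(6*I*pi/7)   exp(-2*I*pi/7)  exp(4*I*pi/7)   exp(-4*I*pi/7)  exp(2*I*pi/7)   exp(-6*I*pi/7)
  chi_4          1             exp(-6*I*pi/7)  exp(2*I*pi/7)   exp(-4*I*pi/7)  exp(4*I*pi/7)   exp(-2*I*pi/7)  exp(6*I*pi/7) 
  chi_5          1             exp(-4*I*pi/7)  exp(6*I*pi/7)   exp(2*I*pi/7)   exp(-2*I*pi/7)  exp(-6*I*pi/7)  exp(4*I*pi/7) 
  chi_6          1             exp(-2*I*pi/7)  exp(-4*I*pi/7)  exp(-6*I*pi/7)  exp(6*I*pi/7)   exp(4*I*pi/7)   exp(2*I*pi/7) 

Spot check: chi_3(4) = zeta_7^(3*4) = zeta_7^12 = exp(-4*I*pi/7).

Explanation: Z/7Z is abelian, so all 7 irreducible complex representations are 1-dimensional. They are given by chi_k(m) = zeta_7^(k*m) for k = 0,...,6. Row orthogonality: sum_m chi_k(m) conj(chi_l(m)) = 7 * [k = l].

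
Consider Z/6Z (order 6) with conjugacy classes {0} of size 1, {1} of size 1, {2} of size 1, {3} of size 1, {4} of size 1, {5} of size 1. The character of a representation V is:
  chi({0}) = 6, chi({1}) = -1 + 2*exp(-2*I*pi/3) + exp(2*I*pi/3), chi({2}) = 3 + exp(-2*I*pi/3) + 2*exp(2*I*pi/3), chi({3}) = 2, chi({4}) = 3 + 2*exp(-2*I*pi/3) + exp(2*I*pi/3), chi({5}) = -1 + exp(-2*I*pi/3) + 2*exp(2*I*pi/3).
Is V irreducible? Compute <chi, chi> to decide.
Not irreducible (reducible): <chi, chi> = 10 > 1.

Derivation: <chi, chi> = (1/|G|) sum_C |C| * |chi(C)|^2 = (1/6)[1*|6|^2 + 1*|-1 + 2*exp(-2*I*pi/3) + exp(2*I*pi/3)|^2 + 1*|3 + exp(-2*I*pi/3) + 2*exp(2*I*pi/3)|^2 + 1*|2|^2 + 1*|3 + 2*exp(-2*I*pi/3) + exp(2*I*pi/3)|^2 + 1*|-1 + exp(-2*I*pi/3) + 2*exp(2*I*pi/3)|^2]
  = (1/6)[(36) + (7) + (3) + (4) + (3) + (7)] = 60/6 = 10.
(Exp terms are combined using exp(i*s)*conj(exp(i*t)) = exp(i*(s-t)), and sums of them are collapsed using the identity that for every m > 1 the m distinct m-th roots of unity sum to 0, e.g. 1 + exp(2*I*pi/3) + exp(-2*I*pi/3) = 0.)
A character is irreducible iff <chi, chi> = 1, so this representation is reducible.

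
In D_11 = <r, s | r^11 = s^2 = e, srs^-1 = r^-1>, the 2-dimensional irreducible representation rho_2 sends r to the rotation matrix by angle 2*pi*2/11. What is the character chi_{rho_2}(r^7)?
chi_{rho_2}(r^7) = 2*cos(2*pi*2*7/11) = -2*cos(5*pi/11)

Justification: rho_2(r^7) is rotation by angle 2*pi*2*7/11, whose trace is 2*cos(2*pi*2*7/11) = -2*cos(5*pi/11).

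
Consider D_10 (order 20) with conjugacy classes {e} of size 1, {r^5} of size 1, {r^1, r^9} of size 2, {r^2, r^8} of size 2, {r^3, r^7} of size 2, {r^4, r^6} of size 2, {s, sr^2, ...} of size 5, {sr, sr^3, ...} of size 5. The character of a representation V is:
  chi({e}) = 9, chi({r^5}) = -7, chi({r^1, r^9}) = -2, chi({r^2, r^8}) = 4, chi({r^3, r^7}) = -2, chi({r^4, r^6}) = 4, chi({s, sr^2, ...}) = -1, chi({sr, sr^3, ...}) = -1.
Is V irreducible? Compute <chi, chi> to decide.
Not irreducible (reducible): <chi, chi> = 11 > 1.

Working: <chi, chi> = (1/|G|) sum_C |C| * |chi(C)|^2 = (1/20)[1*|9|^2 + 1*|-7|^2 + 2*|-2|^2 + 2*|4|^2 + 2*|-2|^2 + 2*|4|^2 + 5*|-1|^2 + 5*|-1|^2]
  = (1/20)[(81) + (49) + (8) + (32) + (8) + (32) + (5) + (5)] = 220/20 = 11.
A character is irreducible iff <chi, chi> = 1, so this representation is reducible.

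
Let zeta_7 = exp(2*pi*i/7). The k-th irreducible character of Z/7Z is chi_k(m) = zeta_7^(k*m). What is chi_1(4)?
chi_1(4) = zeta_7^4 = exp(-6*I*pi/7)

Why: chi_1(4) = zeta_7^(1*4) = zeta_7^4. Since zeta_7^7 = 1, this equals zeta_7^4 = exp(2*pi*i*4/7) = exp(-6*I*pi/7).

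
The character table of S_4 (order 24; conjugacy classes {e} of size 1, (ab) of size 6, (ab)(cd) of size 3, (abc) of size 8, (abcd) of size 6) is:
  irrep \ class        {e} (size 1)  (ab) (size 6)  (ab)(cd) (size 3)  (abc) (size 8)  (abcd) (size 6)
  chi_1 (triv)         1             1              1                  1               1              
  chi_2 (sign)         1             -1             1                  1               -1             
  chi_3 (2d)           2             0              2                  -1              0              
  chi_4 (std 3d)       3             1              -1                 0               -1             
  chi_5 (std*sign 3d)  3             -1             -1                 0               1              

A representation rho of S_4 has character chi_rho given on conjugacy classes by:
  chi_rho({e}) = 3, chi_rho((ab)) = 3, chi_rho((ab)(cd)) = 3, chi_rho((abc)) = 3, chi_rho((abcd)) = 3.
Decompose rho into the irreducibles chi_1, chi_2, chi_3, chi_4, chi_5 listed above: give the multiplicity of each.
Multiplicities: chi_1: 3, chi_2: 0, chi_3: 0, chi_4: 0, chi_5: 0.

Reasoning: Use <chi_rho, chi> = (1/|G|) sum_C |C| * chi_rho(C) * conj(chi(C)) with |G| = 24 for each irreducible chi in the table:
  <chi_rho, chi_1> = (1/24)[1*(3)*conj(1) + 6*(3)*conj(1) + 3*(3)*conj(1) + 8*(3)*conj(1) + 6*(3)*conj(1)]
      = (1/24)[(3) + (18) + (9) + (24) + (18)] = 72/24 = 3
  <chi_rho, chi_2> = (1/24)[1*(3)*conj(1) + 6*(3)*conj(-1) + 3*(3)*conj(1) + 8*(3)*conj(1) + 6*(3)*conj(-1)]
      = (1/24)[(3) + (-18) + (9) + (24) + (-18)] = 0/24 = 0
  <chi_rho, chi_3> = (1/24)[1*(3)*conj(2) + 6*(3)*conj(0) + 3*(3)*conj(2) + 8*(3)*conj(-1) + 6*(3)*conj(0)]
      = (1/24)[(6) + (0) + (18) + (-24) + (0)] = 0/24 = 0
  <chi_rho, chi_4> = (1/24)[1*(3)*conj(3) + 6*(3)*conj(1) + 3*(3)*conj(-1) + 8*(3)*conj(0) + 6*(3)*conj(-1)]
      = (1/24)[(9) + (18) + (-9) + (0) + (-18)] = 0/24 = 0
  <chi_rho, chi_5> = (1/24)[1*(3)*conj(3) + 6*(3)*conj(-1) + 3*(3)*conj(-1) + 8*(3)*conj(0) + 6*(3)*conj(1)]
      = (1/24)[(9) + (-18) + (-9) + (0) + (18)] = 0/24 = 0
Dimension check: dim(rho) = sum (mult * dim) = 3*1 + 0*1 + 0*2 + 0*3 + 0*3 = 3 = chi_rho(e) = 3.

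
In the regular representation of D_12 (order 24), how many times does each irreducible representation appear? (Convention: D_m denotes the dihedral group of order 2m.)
Each irreducible V_i of dimension d_i appears with multiplicity d_i, i.e. rho_reg = (direct sum over all irreducibles V_i) d_i V_i. The irreducible dimensions for D_12 are 1, 1, 1, 1, 2, 2, 2, 2, 2: 4 irreducibles of dimension 1, each with multiplicity 1; 5 irreducibles of dimension 2, each with multiplicity 2. Total dimension 4*1*1 + 5*2*2 = 24 = |G|.

Argument: General theorem: in the regular representation of a finite group G, each irreducible appears with multiplicity equal to its dimension. Check: dim(rho_reg) = sum d_i^2 = 1 + 1 + 1 + 1 + 4 + 4 + 4 + 4 + 4 = 24 = |G|.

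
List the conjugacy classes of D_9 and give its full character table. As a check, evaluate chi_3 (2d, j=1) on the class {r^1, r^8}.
Conjugacy classes: {e} of size 1, {r^1, r^8} of size 2, {r^2, r^7} of size 2, {r^3, r^6} of size 2, {r^4, r^5} of size 2, {s, sr, ..., sr^8} of size 9.
Character table:
  irrep \ class              {e} (size 1)  {r^1, r^8} (size 2)  {r^2, r^7} (size 2)  {r^3, r^6} (size 2)  {r^4, r^5} (size 2)  {s, sr, ..., sr^8} (size 9)
  chi_1 (triv)               1             1                    1                    1                    1                    1                          
  chi_2 (sign: r->1, s->-1)  1             1                    1                    1                    1                    -1                         
  chi_3 (2d, j=1)            2             2*cos(2*pi/9)        2*cos(4*pi/9)        -1                   -2*cos(pi/9)         0                          
  chi_4 (2d, j=2)            2             2*cos(4*pi/9)        -2*cos(pi/9)         -1                   2*cos(2*pi/9)        0                          
  chi_5 (2d, j=3)            2             -1                   -1                   2                    -1                   0                          
  chi_6 (2d, j=4)            2             -2*cos(pi/9)         2*cos(2*pi/9)        -1                   2*cos(4*pi/9)        0                          

Spot check: chi_3 (2d, j=1) on {r^1, r^8} = 2*cos(2*pi/9).

Proof sketch: D_9 has order 2*9 = 18 with 6 conjugacy classes, hence 6 irreducibles. Sum of squared dims 1 + 1 + 4 + 4 + 4 + 4 = 18 = |G|. Linear characters come from the abelianisation; the 2-dimensional irreps have character r^k -> 2*cos(2*pi*j*k/9), reflections -> 0.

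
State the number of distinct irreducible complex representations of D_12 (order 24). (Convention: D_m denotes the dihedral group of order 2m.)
9

Explanation: The number of irreducible complex representations of a finite group equals its number of conjugacy classes. D_12 has 9 conjugacy classes (n/2 + 3 for n even), so D_12 (order 24) has exactly 9 irreducible complex representations.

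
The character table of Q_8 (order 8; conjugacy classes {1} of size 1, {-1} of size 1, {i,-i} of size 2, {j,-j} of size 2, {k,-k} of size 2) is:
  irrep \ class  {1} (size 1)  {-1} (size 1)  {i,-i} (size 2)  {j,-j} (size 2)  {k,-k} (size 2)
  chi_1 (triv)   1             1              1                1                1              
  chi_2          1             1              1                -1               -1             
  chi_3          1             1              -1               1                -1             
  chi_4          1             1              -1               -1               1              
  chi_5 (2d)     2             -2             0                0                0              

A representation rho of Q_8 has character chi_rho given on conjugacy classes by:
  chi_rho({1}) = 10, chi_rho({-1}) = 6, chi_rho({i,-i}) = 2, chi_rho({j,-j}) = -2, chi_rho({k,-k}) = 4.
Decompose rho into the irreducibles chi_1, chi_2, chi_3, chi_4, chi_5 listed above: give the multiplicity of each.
Multiplicities: chi_1: 3, chi_2: 2, chi_3: 0, chi_4: 3, chi_5: 1.

Justification: Use <chi_rho, chi> = (1/|G|) sum_C |C| * chi_rho(C) * conj(chi(C)) with |G| = 8 for each irreducible chi in the table:
  <chi_rho, chi_1> = (1/8)[1*(10)*conj(1) + 1*(6)*conj(1) + 2*(2)*conj(1) + 2*(-2)*conj(1) + 2*(4)*conj(1)]
      = (1/8)[(10) + (6) + (4) + (-4) + (8)] = 24/8 = 3
  <chi_rho, chi_2> = (1/8)[1*(10)*conj(1) + 1*(6)*conj(1) + 2*(2)*conj(1) + 2*(-2)*conj(-1) + 2*(4)*conj(-1)]
      = (1/8)[(10) + (6) + (4) + (4) + (-8)] = 16/8 = 2
  <chi_rho, chi_3> = (1/8)[1*(10)*conj(1) + 1*(6)*conj(1) + 2*(2)*conj(-1) + 2*(-2)*conj(1) + 2*(4)*conj(-1)]
      = (1/8)[(10) + (6) + (-4) + (-4) + (-8)] = 0/8 = 0
  <chi_rho, chi_4> = (1/8)[1*(10)*conj(1) + 1*(6)*conj(1) + 2*(2)*conj(-1) + 2*(-2)*conj(-1) + 2*(4)*conj(1)]
      = (1/8)[(10) + (6) + (-4) + (4) + (8)] = 24/8 = 3
  <chi_rho, chi_5> = (1/8)[1*(10)*conj(2) + 1*(6)*conj(-2) + 2*(2)*conj(0) + 2*(-2)*conj(0) + 2*(4)*conj(0)]
      = (1/8)[(20) + (-12) + (0) + (0) + (0)] = 8/8 = 1
Dimension check: dim(rho) = sum (mult * dim) = 3*1 + 2*1 + 0*1 + 3*1 + 1*2 = 10 = chi_rho(e) = 10.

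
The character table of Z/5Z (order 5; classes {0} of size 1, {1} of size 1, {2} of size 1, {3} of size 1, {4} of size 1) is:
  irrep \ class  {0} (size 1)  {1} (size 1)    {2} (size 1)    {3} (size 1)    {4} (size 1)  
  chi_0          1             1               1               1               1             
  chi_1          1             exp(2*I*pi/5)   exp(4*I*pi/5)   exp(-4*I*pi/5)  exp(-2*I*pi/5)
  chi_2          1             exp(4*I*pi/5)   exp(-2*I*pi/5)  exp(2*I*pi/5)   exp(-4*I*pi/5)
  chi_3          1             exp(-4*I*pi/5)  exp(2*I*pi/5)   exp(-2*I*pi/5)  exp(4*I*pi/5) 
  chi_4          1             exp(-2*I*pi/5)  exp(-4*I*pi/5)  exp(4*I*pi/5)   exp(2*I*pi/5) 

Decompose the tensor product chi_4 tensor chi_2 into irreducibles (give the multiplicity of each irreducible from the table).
chi_4 tensor chi_2 = chi_1 (all other irreducibles have multiplicity 0).

Working: The character of a tensor product is the pointwise product (chi_4 * chi_2)(C) = chi_4(C) * chi_2(C):
  {0}: (1)*(1), {1}: (exp(-2*I*pi/5))*(exp(4*I*pi/5)), {2}: (exp(-4*I*pi/5))*(exp(-2*I*pi/5)), {3}: (exp(4*I*pi/5))*(exp(2*I*pi/5)), {4}: (exp(2*I*pi/5))*(exp(-4*I*pi/5))
so (chi_4 * chi_2) takes values
  {0} -> 1, {1} -> exp(2*I*pi/5), {2} -> exp(4*I*pi/5), {3} -> exp(-4*I*pi/5), {4} -> exp(-2*I*pi/5).
Now take the inner product of this character with each irreducible chi from the table, <chi_4*chi_2, chi> = (1/5) sum_C |C| (chi_4*chi_2)(C) conj(chi(C)):
  <chi_4*chi_2, chi_0> = (1/5)[1*(1)*conj(1) + 1*(exp(2*I*pi/5))*conj(1) + 1*(exp(4*I*pi/5))*conj(1) + 1*(exp(-4*I*pi/5))*conj(1) + 1*(exp(-2*I*pi/5))*conj(1)]
      = (1/5)[(1) + (exp(2*I*pi/5)) + (exp(4*I*pi/5)) + (exp(-4*I*pi/5)) + (exp(-2*I*pi/5))] = 0/5 = 0
  <chi_4*chi_2, chi_1> = (1/5)[1*(1)*conj(1) + 1*(exp(2*I*pi/5))*conj(exp(2*I*pi/5)) + 1*(exp(4*I*pi/5))*conj(exp(4*I*pi/5)) + 1*(exp(-4*I*pi/5))*conj(exp(-4*I*pi/5)) + 1*(exp(-2*I*pi/5))*conj(exp(-2*I*pi/5))]
      = (1/5)[(1) + (1) + (1) + (1) + (1)] = 5/5 = 1
  <chi_4*chi_2, chi_2> = (1/5)[1*(1)*conj(1) + 1*(exp(2*I*pi/5))*conj(exp(4*I*pi/5)) + 1*(exp(4*I*pi/5))*conj(exp(-2*I*pi/5)) + 1*(exp(-4*I*pi/5))*conj(exp(2*I*pi/5)) + 1*(exp(-2*I*pi/5))*conj(exp(-4*I*pi/5))]
      = (1/5)[(1) + (exp(-2*I*pi/5)) + (exp(-4*I*pi/5)) + (exp(4*I*pi/5)) + (exp(2*I*pi/5))] = 0/5 = 0
  <chi_4*chi_2, chi_3> = (1/5)[1*(1)*conj(1) + 1*(exp(2*I*pi/5))*conj(exp(-4*I*pi/5)) + 1*(exp(4*I*pi/5))*conj(exp(2*I*pi/5)) + 1*(exp(-4*I*pi/5))*conj(exp(-2*I*pi/5)) + 1*(exp(-2*I*pi/5))*conj(exp(4*I*pi/5))]
      = (1/5)[(1) + (exp(-4*I*pi/5)) + (exp(2*I*pi/5)) + (exp(-2*I*pi/5)) + (exp(4*I*pi/5))] = 0/5 = 0
  <chi_4*chi_2, chi_4> = (1/5)[1*(1)*conj(1) + 1*(exp(2*I*pi/5))*conj(exp(-2*I*pi/5)) + 1*(exp(4*I*pi/5))*conj(exp(-4*I*pi/5)) + 1*(exp(-4*I*pi/5))*conj(exp(4*I*pi/5)) + 1*(exp(-2*I*pi/5))*conj(exp(2*I*pi/5))]
      = (1/5)[(1) + (exp(4*I*pi/5)) + (exp(-2*I*pi/5)) + (exp(2*I*pi/5)) + (exp(-4*I*pi/5))] = 0/5 = 0
(Exp terms are combined using exp(i*s)*conj(exp(i*t)) = exp(i*(s-t)), and sums of them are collapsed using the identity that for every m > 1 the m distinct m-th roots of unity sum to 0, e.g. 1 + exp(2*I*pi/3) + exp(-2*I*pi/3) = 0.)
Hence the multiplicities are chi_1: 1. Dimension check: dim(chi_4)*dim(chi_2) = 1*1 = 1 and sum (mult * dim) = 1*1 = 1.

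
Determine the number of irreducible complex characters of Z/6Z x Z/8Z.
48

Derivation: The number of irreducible complex representations of a finite group equals its number of conjugacy classes. Z/6Z x Z/8Z is abelian of order 48, so every element is its own conjugacy class: 48 classes, so Z/6Z x Z/8Z (order 48) has exactly 48 irreducible complex representations.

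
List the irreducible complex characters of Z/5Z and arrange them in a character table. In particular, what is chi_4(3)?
Character table of Z/5Z (irreps indexed chi_0,...,chi_4 with chi_k(m) = zeta_5^(k*m), zeta_5 = exp(2*pi*i/5)):
  irrep \ class  {0} (size 1)  {1} (size 1)    {2} (size 1)    {3} (size 1)    {4} (size 1)  
  chi_0          1             1               1               1               1             
  chi_1          1             exp(2*I*pi/5)   exp(4*I*pi/5)   exp(-4*I*pi/5)  exp(-2*I*pi/5)
  chi_2          1             exp(4*I*pi/5)   exp(-2*I*pi/5)  exp(2*I*pi/5)   exp(-4*I*pi/5)
  chi_3          1             exp(-4*I*pi/5)  exp(2*I*pi/5)   exp(-2*I*pi/5)  exp(4*I*pi/5) 
  chi_4          1             exp(-2*I*pi/5)  exp(-4*I*pi/5)  exp(4*I*pi/5)   exp(2*I*pi/5) 

Spot check: chi_4(3) = zeta_5^(4*3) = zeta_5^12 = exp(4*I*pi/5).

Why: Z/5Z is abelian, so all 5 irreducible complex representations are 1-dimensional. They are given by chi_k(m) = zeta_5^(k*m) for k = 0,...,4. Row orthogonality: sum_m chi_k(m) conj(chi_l(m)) = 5 * [k = l].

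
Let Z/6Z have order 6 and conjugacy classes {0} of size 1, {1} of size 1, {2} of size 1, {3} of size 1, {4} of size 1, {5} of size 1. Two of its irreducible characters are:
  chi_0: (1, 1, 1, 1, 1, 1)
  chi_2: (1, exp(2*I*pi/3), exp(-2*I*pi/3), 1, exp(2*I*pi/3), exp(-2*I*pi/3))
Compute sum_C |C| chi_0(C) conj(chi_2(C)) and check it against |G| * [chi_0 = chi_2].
Sum = 0; so <chi_0, chi_2> = 0 (distinct irreducibles are orthogonal).

Details: Compute term by term over conjugacy classes (|C| * chi_0(C) * conj(chi_2(C))):
  1*(1)*conj(1) + 1*(1)*conj(exp(2*I*pi/3)) + 1*(1)*conj(exp(-2*I*pi/3)) + 1*(1)*conj(1) + 1*(1)*conj(exp(2*I*pi/3)) + 1*(1)*conj(exp(-2*I*pi/3))
  = (1) + (exp(-2*I*pi/3)) + (exp(2*I*pi/3)) + (1) + (exp(-2*I*pi/3)) + (exp(2*I*pi/3))
  = 0.
(Exp terms are combined using exp(i*s)*conj(exp(i*t)) = exp(i*(s-t)), and sums of them are collapsed using the identity that for every m > 1 the m distinct m-th roots of unity sum to 0, e.g. 1 + exp(2*I*pi/3) + exp(-2*I*pi/3) = 0.)
Dividing by |G| = 6 gives 0/6 = 0, matching the row-orthogonality relation <chi_0, chi_2> = [chi_0 = chi_2].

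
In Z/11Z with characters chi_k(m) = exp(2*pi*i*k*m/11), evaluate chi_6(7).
chi_6(7) = zeta_11^42 = exp(-4*I*pi/11)

Explanation: chi_6(7) = zeta_11^(6*7) = zeta_11^42. Since zeta_11^11 = 1, this equals zeta_11^9 = exp(2*pi*i*9/11) = exp(-4*I*pi/11).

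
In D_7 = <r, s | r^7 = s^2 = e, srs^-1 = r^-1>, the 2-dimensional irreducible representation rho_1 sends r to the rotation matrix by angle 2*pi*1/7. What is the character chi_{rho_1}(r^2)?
chi_{rho_1}(r^2) = 2*cos(2*pi*1*2/7) = -2*cos(3*pi/7)

Why: rho_1(r^2) is rotation by angle 2*pi*1*2/7, whose trace is 2*cos(2*pi*1*2/7) = -2*cos(3*pi/7).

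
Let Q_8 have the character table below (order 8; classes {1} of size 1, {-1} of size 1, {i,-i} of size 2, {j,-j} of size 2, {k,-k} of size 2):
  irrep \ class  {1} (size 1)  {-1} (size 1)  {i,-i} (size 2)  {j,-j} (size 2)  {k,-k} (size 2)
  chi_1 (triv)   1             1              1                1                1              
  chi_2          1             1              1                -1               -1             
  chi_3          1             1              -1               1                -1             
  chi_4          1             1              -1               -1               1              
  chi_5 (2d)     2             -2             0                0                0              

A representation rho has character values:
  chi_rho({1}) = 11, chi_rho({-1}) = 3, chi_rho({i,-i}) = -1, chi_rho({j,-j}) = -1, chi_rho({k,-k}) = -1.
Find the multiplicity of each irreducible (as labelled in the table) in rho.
Multiplicities: chi_1: 1, chi_2: 2, chi_3: 2, chi_4: 2, chi_5: 2.

Reasoning: Use <chi_rho, chi> = (1/|G|) sum_C |C| * chi_rho(C) * conj(chi(C)) with |G| = 8 for each irreducible chi in the table:
  <chi_rho, chi_1> = (1/8)[1*(11)*conj(1) + 1*(3)*conj(1) + 2*(-1)*conj(1) + 2*(-1)*conj(1) + 2*(-1)*conj(1)]
      = (1/8)[(11) + (3) + (-2) + (-2) + (-2)] = 8/8 = 1
  <chi_rho, chi_2> = (1/8)[1*(11)*conj(1) + 1*(3)*conj(1) + 2*(-1)*conj(1) + 2*(-1)*conj(-1) + 2*(-1)*conj(-1)]
      = (1/8)[(11) + (3) + (-2) + (2) + (2)] = 16/8 = 2
  <chi_rho, chi_3> = (1/8)[1*(11)*conj(1) + 1*(3)*conj(1) + 2*(-1)*conj(-1) + 2*(-1)*conj(1) + 2*(-1)*conj(-1)]
      = (1/8)[(11) + (3) + (2) + (-2) + (2)] = 16/8 = 2
  <chi_rho, chi_4> = (1/8)[1*(11)*conj(1) + 1*(3)*conj(1) + 2*(-1)*conj(-1) + 2*(-1)*conj(-1) + 2*(-1)*conj(1)]
      = (1/8)[(11) + (3) + (2) + (2) + (-2)] = 16/8 = 2
  <chi_rho, chi_5> = (1/8)[1*(11)*conj(2) + 1*(3)*conj(-2) + 2*(-1)*conj(0) + 2*(-1)*conj(0) + 2*(-1)*conj(0)]
      = (1/8)[(22) + (-6) + (0) + (0) + (0)] = 16/8 = 2
Dimension check: dim(rho) = sum (mult * dim) = 1*1 + 2*1 + 2*1 + 2*1 + 2*2 = 11 = chi_rho(e) = 11.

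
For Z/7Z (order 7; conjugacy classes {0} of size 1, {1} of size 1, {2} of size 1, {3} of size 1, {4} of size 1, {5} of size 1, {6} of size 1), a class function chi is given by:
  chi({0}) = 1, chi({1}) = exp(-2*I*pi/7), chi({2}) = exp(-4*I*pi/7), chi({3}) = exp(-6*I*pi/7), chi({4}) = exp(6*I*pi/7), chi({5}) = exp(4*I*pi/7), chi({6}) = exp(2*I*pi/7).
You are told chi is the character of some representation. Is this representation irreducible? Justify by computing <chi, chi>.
Irreducible: <chi, chi> = 1.

Working: <chi, chi> = (1/|G|) sum_C |C| * |chi(C)|^2 = (1/7)[1*|1|^2 + 1*|exp(-2*I*pi/7)|^2 + 1*|exp(-4*I*pi/7)|^2 + 1*|exp(-6*I*pi/7)|^2 + 1*|exp(6*I*pi/7)|^2 + 1*|exp(4*I*pi/7)|^2 + 1*|exp(2*I*pi/7)|^2]
  = (1/7)[(1) + (1) + (1) + (1) + (1) + (1) + (1)] = 7/7 = 1.
(Exp terms are combined using exp(i*s)*conj(exp(i*t)) = exp(i*(s-t)), and sums of them are collapsed using the identity that for every m > 1 the m distinct m-th roots of unity sum to 0, e.g. 1 + exp(2*I*pi/3) + exp(-2*I*pi/3) = 0.)
A character is irreducible iff <chi, chi> = 1, so this representation is irreducible.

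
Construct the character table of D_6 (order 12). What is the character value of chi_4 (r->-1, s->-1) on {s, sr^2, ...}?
Conjugacy classes: {e} of size 1, {r^3} of size 1, {r^1, r^5} of size 2, {r^2, r^4} of size 2, {s, sr^2, ...} of size 3, {sr, sr^3, ...} of size 3.
Character table:
  irrep \ class              {e} (size 1)  {r^3} (size 1)  {r^1, r^5} (size 2)  {r^2, r^4} (size 2)  {s, sr^2, ...} (size 3)  {sr, sr^3, ...} (size 3)
  chi_1 (triv)               1             1               1                    1                    1                        1                       
  chi_2 (sign: r->1, s->-1)  1             1               1                    1                    -1                       -1                      
  chi_3 (r->-1, s->1)        1             -1              -1                   1                    1                        -1                      
  chi_4 (r->-1, s->-1)       1             -1              -1                   1                    -1                       1                       
  chi_5 (2d, j=1)            2             -2              1                    -1                   0                        0                       
  chi_6 (2d, j=2)            2             2               -1                   -1                   0                        0                       

Spot check: chi_4 (r->-1, s->-1) on {s, sr^2, ...} = -1.

Justification: D_6 has order 2*6 = 12 with 6 conjugacy classes, hence 6 irreducibles. Sum of squared dims 1 + 1 + 1 + 1 + 4 + 4 = 12 = |G|. Linear characters come from the abelianisation; the 2-dimensional irreps have character r^k -> 2*cos(2*pi*j*k/6), reflections -> 0.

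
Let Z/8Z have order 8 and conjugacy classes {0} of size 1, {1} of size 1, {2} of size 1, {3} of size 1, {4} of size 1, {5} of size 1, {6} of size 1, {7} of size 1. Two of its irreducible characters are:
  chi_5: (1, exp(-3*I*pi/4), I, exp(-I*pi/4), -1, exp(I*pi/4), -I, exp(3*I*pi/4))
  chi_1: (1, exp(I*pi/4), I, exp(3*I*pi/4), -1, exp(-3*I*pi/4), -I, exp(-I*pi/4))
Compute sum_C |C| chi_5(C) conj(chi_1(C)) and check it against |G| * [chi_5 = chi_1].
Sum = 0; so <chi_5, chi_1> = 0 (distinct irreducibles are orthogonal).

Details: Compute term by term over conjugacy classes (|C| * chi_5(C) * conj(chi_1(C))):
  1*(1)*conj(1) + 1*(exp(-3*I*pi/4))*conj(exp(I*pi/4)) + 1*(I)*conj(I) + 1*(exp(-I*pi/4))*conj(exp(3*I*pi/4)) + 1*(-1)*conj(-1) + 1*(exp(I*pi/4))*conj(exp(-3*I*pi/4)) + 1*(-I)*conj(-I) + 1*(exp(3*I*pi/4))*conj(exp(-I*pi/4))
  = (1) + (-1) + (1) + (-1) + (1) + (-1) + (1) + (-1)
  = 0.
(Exp terms are combined using exp(i*s)*conj(exp(i*t)) = exp(i*(s-t)), and sums of them are collapsed using the identity that for every m > 1 the m distinct m-th roots of unity sum to 0, e.g. 1 + exp(2*I*pi/3) + exp(-2*I*pi/3) = 0.)
Dividing by |G| = 8 gives 0/8 = 0, matching the row-orthogonality relation <chi_5, chi_1> = [chi_5 = chi_1].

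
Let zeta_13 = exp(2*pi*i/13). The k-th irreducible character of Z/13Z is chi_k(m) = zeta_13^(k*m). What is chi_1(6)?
chi_1(6) = zeta_13^6 = exp(12*I*pi/13)

Argument: chi_1(6) = zeta_13^(1*6) = zeta_13^6. Since zeta_13^13 = 1, this equals zeta_13^6 = exp(2*pi*i*6/13) = exp(12*I*pi/13).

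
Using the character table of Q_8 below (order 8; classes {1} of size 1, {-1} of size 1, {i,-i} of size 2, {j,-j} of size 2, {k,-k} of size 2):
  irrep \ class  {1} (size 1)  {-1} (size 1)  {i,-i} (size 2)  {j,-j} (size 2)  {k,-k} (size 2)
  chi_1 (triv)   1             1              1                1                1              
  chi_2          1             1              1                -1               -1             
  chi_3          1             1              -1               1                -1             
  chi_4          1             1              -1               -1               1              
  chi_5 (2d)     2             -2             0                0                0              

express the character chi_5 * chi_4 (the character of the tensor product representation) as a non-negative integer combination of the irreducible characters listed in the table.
chi_5 tensor chi_4 = chi_5 (all other irreducibles have multiplicity 0).

Why: The character of a tensor product is the pointwise product (chi_5 * chi_4)(C) = chi_5(C) * chi_4(C):
  {1}: (2)*(1), {-1}: (-2)*(1), {i,-i}: (0)*(-1), {j,-j}: (0)*(-1), {k,-k}: (0)*(1)
so (chi_5 * chi_4) takes values
  {1} -> 2, {-1} -> -2, {i,-i} -> 0, {j,-j} -> 0, {k,-k} -> 0.
Now take the inner product of this character with each irreducible chi from the table, <chi_5*chi_4, chi> = (1/8) sum_C |C| (chi_5*chi_4)(C) conj(chi(C)):
  <chi_5*chi_4, chi_1> = (1/8)[1*(2)*conj(1) + 1*(-2)*conj(1) + 2*(0)*conj(1) + 2*(0)*conj(1) + 2*(0)*conj(1)]
      = (1/8)[(2) + (-2) + (0) + (0) + (0)] = 0/8 = 0
  <chi_5*chi_4, chi_2> = (1/8)[1*(2)*conj(1) + 1*(-2)*conj(1) + 2*(0)*conj(1) + 2*(0)*conj(-1) + 2*(0)*conj(-1)]
      = (1/8)[(2) + (-2) + (0) + (0) + (0)] = 0/8 = 0
  <chi_5*chi_4, chi_3> = (1/8)[1*(2)*conj(1) + 1*(-2)*conj(1) + 2*(0)*conj(-1) + 2*(0)*conj(1) + 2*(0)*conj(-1)]
      = (1/8)[(2) + (-2) + (0) + (0) + (0)] = 0/8 = 0
  <chi_5*chi_4, chi_4> = (1/8)[1*(2)*conj(1) + 1*(-2)*conj(1) + 2*(0)*conj(-1) + 2*(0)*conj(-1) + 2*(0)*conj(1)]
      = (1/8)[(2) + (-2) + (0) + (0) + (0)] = 0/8 = 0
  <chi_5*chi_4, chi_5> = (1/8)[1*(2)*conj(2) + 1*(-2)*conj(-2) + 2*(0)*conj(0) + 2*(0)*conj(0) + 2*(0)*conj(0)]
      = (1/8)[(4) + (4) + (0) + (0) + (0)] = 8/8 = 1
Hence the multiplicities are chi_5: 1. Dimension check: dim(chi_5)*dim(chi_4) = 2*1 = 2 and sum (mult * dim) = 1*2 = 2.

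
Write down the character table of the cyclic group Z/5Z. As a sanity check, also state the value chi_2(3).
Character table of Z/5Z (irreps indexed chi_0,...,chi_4 with chi_k(m) = zeta_5^(k*m), zeta_5 = exp(2*pi*i/5)):
  irrep \ class  {0} (size 1)  {1} (size 1)    {2} (size 1)    {3} (size 1)    {4} (size 1)  
  chi_0          1             1               1               1               1             
  chi_1          1             exp(2*I*pi/5)   exp(4*I*pi/5)   exp(-4*I*pi/5)  exp(-2*I*pi/5)
  chi_2          1             exp(4*I*pi/5)   exp(-2*I*pi/5)  exp(2*I*pi/5)   exp(-4*I*pi/5)
  chi_3          1             exp(-4*I*pi/5)  exp(2*I*pi/5)   exp(-2*I*pi/5)  exp(4*I*pi/5) 
  chi_4          1             exp(-2*I*pi/5)  exp(-4*I*pi/5)  exp(4*I*pi/5)   exp(2*I*pi/5) 

Spot check: chi_2(3) = zeta_5^(2*3) = zeta_5^6 = exp(2*I*pi/5).

Z/5Z is abelian, so all 5 irreducible complex representations are 1-dimensional. They are given by chi_k(m) = zeta_5^(k*m) for k = 0,...,4. Row orthogonality: sum_m chi_k(m) conj(chi_l(m)) = 5 * [k = l].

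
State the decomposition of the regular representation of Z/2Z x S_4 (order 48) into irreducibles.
Each irreducible V_i of dimension d_i appears with multiplicity d_i, i.e. rho_reg = (direct sum over all irreducibles V_i) d_i V_i. The irreducible dimensions for Z/2Z x S_4 are 1, 1, 1, 1, 2, 2, 3, 3, 3, 3: 4 irreducibles of dimension 1, each with multiplicity 1; 2 irreducibles of dimension 2, each with multiplicity 2; 4 irreducibles of dimension 3, each with multiplicity 3. Total dimension 4*1*1 + 2*2*2 + 4*3*3 = 48 = |G|.

Solution. General theorem: in the regular representation of a finite group G, each irreducible appears with multiplicity equal to its dimension. Check: dim(rho_reg) = sum d_i^2 = 1 + 1 + 1 + 1 + 4 + 4 + 9 + 9 + 9 + 9 = 48 = |G|.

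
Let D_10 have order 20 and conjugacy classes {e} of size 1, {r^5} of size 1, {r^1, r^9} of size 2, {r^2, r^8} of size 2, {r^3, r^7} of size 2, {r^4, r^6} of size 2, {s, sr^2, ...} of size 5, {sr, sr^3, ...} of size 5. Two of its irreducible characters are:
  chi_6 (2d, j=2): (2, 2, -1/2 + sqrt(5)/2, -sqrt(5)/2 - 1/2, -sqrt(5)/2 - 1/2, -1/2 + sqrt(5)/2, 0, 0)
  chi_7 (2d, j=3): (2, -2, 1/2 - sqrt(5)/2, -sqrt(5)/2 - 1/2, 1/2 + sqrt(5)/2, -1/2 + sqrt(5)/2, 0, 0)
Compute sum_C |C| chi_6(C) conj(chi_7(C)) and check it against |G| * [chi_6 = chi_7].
Sum = 0; so <chi_6, chi_7> = 0 (distinct irreducibles are orthogonal).

Justification: Compute term by term over conjugacy classes (|C| * chi_6(C) * conj(chi_7(C))):
  1*(2)*conj(2) + 1*(2)*conj(-2) + 2*(-1/2 + sqrt(5)/2)*conj(1/2 - sqrt(5)/2) + 2*(-sqrt(5)/2 - 1/2)*conj(-sqrt(5)/2 - 1/2) + 2*(-sqrt(5)/2 - 1/2)*conj(1/2 + sqrt(5)/2) + 2*(-1/2 + sqrt(5)/2)*conj(-1/2 + sqrt(5)/2) + 5*(0)*conj(0) + 5*(0)*conj(0)
  = (4) + (-4) + (-3 + sqrt(5)) + (sqrt(5) + 3) + (-3 - sqrt(5)) + (3 - sqrt(5)) + (0) + (0)
  = 0.
Dividing by |G| = 20 gives 0/20 = 0, matching the row-orthogonality relation <chi_6, chi_7> = [chi_6 = chi_7].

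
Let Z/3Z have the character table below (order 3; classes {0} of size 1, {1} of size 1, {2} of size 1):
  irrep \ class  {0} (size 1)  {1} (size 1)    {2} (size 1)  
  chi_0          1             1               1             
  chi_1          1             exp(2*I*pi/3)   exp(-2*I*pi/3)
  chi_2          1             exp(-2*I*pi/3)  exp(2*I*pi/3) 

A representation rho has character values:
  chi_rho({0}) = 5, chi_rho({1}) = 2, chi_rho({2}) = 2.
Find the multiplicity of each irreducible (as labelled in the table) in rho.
Multiplicities: chi_0: 3, chi_1: 1, chi_2: 1.

Details: Use <chi_rho, chi> = (1/|G|) sum_C |C| * chi_rho(C) * conj(chi(C)) with |G| = 3 for each irreducible chi in the table:
  <chi_rho, chi_0> = (1/3)[1*(5)*conj(1) + 1*(2)*conj(1) + 1*(2)*conj(1)]
      = (1/3)[(5) + (2) + (2)] = 9/3 = 3
  <chi_rho, chi_1> = (1/3)[1*(5)*conj(1) + 1*(2)*conj(exp(2*I*pi/3)) + 1*(2)*conj(exp(-2*I*pi/3))]
      = (1/3)[(5) + (1 + 3*exp(-2*I*pi/3) + exp(2*I*pi/3)) + (1 + exp(-2*I*pi/3) + 3*exp(2*I*pi/3))] = 3/3 = 1
  <chi_rho, chi_2> = (1/3)[1*(5)*conj(1) + 1*(2)*conj(exp(-2*I*pi/3)) + 1*(2)*conj(exp(2*I*pi/3))]
      = (1/3)[(5) + (1 + exp(-2*I*pi/3) + 3*exp(2*I*pi/3)) + (1 + 3*exp(-2*I*pi/3) + exp(2*I*pi/3))] = 3/3 = 1
(Exp terms are combined using exp(i*s)*conj(exp(i*t)) = exp(i*(s-t)), and sums of them are collapsed using the identity that for every m > 1 the m distinct m-th roots of unity sum to 0, e.g. 1 + exp(2*I*pi/3) + exp(-2*I*pi/3) = 0.)
Dimension check: dim(rho) = sum (mult * dim) = 3*1 + 1*1 + 1*1 = 5 = chi_rho(e) = 5.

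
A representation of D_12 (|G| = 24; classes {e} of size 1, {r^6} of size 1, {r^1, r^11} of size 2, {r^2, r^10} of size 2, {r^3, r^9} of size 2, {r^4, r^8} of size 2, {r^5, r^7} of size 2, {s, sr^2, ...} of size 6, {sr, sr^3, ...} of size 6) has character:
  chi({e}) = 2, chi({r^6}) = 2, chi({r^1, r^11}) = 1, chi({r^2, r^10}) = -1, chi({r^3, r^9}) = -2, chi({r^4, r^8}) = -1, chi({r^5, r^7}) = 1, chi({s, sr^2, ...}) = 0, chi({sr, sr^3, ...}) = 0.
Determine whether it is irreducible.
Irreducible: <chi, chi> = 1.

Details: <chi, chi> = (1/|G|) sum_C |C| * |chi(C)|^2 = (1/24)[1*|2|^2 + 1*|2|^2 + 2*|1|^2 + 2*|-1|^2 + 2*|-2|^2 + 2*|-1|^2 + 2*|1|^2 + 6*|0|^2 + 6*|0|^2]
  = (1/24)[(4) + (4) + (2) + (2) + (8) + (2) + (2) + (0) + (0)] = 24/24 = 1.
A character is irreducible iff <chi, chi> = 1, so this representation is irreducible.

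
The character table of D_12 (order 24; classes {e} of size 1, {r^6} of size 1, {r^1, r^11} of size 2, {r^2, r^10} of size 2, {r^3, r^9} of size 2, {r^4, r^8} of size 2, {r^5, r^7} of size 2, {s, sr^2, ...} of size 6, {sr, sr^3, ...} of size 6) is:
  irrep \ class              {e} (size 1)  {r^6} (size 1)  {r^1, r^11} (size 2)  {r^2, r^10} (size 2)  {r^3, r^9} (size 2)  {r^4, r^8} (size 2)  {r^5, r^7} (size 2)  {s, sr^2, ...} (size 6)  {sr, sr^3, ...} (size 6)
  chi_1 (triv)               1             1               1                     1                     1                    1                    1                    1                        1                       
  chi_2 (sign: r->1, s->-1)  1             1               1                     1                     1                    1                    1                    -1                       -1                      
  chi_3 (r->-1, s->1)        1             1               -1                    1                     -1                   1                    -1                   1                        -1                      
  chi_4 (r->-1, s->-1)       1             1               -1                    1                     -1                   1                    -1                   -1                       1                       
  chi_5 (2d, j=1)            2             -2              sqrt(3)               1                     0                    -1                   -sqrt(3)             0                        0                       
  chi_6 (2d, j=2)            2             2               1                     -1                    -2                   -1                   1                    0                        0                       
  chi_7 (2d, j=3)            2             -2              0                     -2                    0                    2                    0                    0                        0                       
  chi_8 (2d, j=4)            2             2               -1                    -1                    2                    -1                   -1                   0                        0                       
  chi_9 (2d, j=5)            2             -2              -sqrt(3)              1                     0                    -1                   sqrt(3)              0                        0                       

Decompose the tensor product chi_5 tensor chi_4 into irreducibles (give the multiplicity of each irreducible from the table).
chi_5 tensor chi_4 = chi_9 (all other irreducibles have multiplicity 0).

Working: The character of a tensor product is the pointwise product (chi_5 * chi_4)(C) = chi_5(C) * chi_4(C):
  {e}: (2)*(1), {r^6}: (-2)*(1), {r^1, r^11}: (sqrt(3))*(-1), {r^2, r^10}: (1)*(1), {r^3, r^9}: (0)*(-1), {r^4, r^8}: (-1)*(1), {r^5, r^7}: (-sqrt(3))*(-1), {s, sr^2, ...}: (0)*(-1), {sr, sr^3, ...}: (0)*(1)
so (chi_5 * chi_4) takes values
  {e} -> 2, {r^6} -> -2, {r^1, r^11} -> -sqrt(3), {r^2, r^10} -> 1, {r^3, r^9} -> 0, {r^4, r^8} -> -1, {r^5, r^7} -> sqrt(3), {s, sr^2, ...} -> 0, {sr, sr^3, ...} -> 0.
Now take the inner product of this character with each irreducible chi from the table, <chi_5*chi_4, chi> = (1/24) sum_C |C| (chi_5*chi_4)(C) conj(chi(C)):
  <chi_5*chi_4, chi_1> = (1/24)[1*(2)*conj(1) + 1*(-2)*conj(1) + 2*(-sqrt(3))*conj(1) + 2*(1)*conj(1) + 2*(0)*conj(1) + 2*(-1)*conj(1) + 2*(sqrt(3))*conj(1) + 6*(0)*conj(1) + 6*(0)*conj(1)]
      = (1/24)[(2) + (-2) + (-2*sqrt(3)) + (2) + (0) + (-2) + (2*sqrt(3)) + (0) + (0)] = 0/24 = 0
  <chi_5*chi_4, chi_2> = (1/24)[1*(2)*conj(1) + 1*(-2)*conj(1) + 2*(-sqrt(3))*conj(1) + 2*(1)*conj(1) + 2*(0)*conj(1) + 2*(-1)*conj(1) + 2*(sqrt(3))*conj(1) + 6*(0)*conj(-1) + 6*(0)*conj(-1)]
      = (1/24)[(2) + (-2) + (-2*sqrt(3)) + (2) + (0) + (-2) + (2*sqrt(3)) + (0) + (0)] = 0/24 = 0
  <chi_5*chi_4, chi_3> = (1/24)[1*(2)*conj(1) + 1*(-2)*conj(1) + 2*(-sqrt(3))*conj(-1) + 2*(1)*conj(1) + 2*(0)*conj(-1) + 2*(-1)*conj(1) + 2*(sqrt(3))*conj(-1) + 6*(0)*conj(1) + 6*(0)*conj(-1)]
      = (1/24)[(2) + (-2) + (2*sqrt(3)) + (2) + (0) + (-2) + (-2*sqrt(3)) + (0) + (0)] = 0/24 = 0
  <chi_5*chi_4, chi_4> = (1/24)[1*(2)*conj(1) + 1*(-2)*conj(1) + 2*(-sqrt(3))*conj(-1) + 2*(1)*conj(1) + 2*(0)*conj(-1) + 2*(-1)*conj(1) + 2*(sqrt(3))*conj(-1) + 6*(0)*conj(-1) + 6*(0)*conj(1)]
      = (1/24)[(2) + (-2) + (2*sqrt(3)) + (2) + (0) + (-2) + (-2*sqrt(3)) + (0) + (0)] = 0/24 = 0
  <chi_5*chi_4, chi_5> = (1/24)[1*(2)*conj(2) + 1*(-2)*conj(-2) + 2*(-sqrt(3))*conj(sqrt(3)) + 2*(1)*conj(1) + 2*(0)*conj(0) + 2*(-1)*conj(-1) + 2*(sqrt(3))*conj(-sqrt(3)) + 6*(0)*conj(0) + 6*(0)*conj(0)]
      = (1/24)[(4) + (4) + (-6) + (2) + (0) + (2) + (-6) + (0) + (0)] = 0/24 = 0
  <chi_5*chi_4, chi_6> = (1/24)[1*(2)*conj(2) + 1*(-2)*conj(2) + 2*(-sqrt(3))*conj(1) + 2*(1)*conj(-1) + 2*(0)*conj(-2) + 2*(-1)*conj(-1) + 2*(sqrt(3))*conj(1) + 6*(0)*conj(0) + 6*(0)*conj(0)]
      = (1/24)[(4) + (-4) + (-2*sqrt(3)) + (-2) + (0) + (2) + (2*sqrt(3)) + (0) + (0)] = 0/24 = 0
  <chi_5*chi_4, chi_7> = (1/24)[1*(2)*conj(2) + 1*(-2)*conj(-2) + 2*(-sqrt(3))*conj(0) + 2*(1)*conj(-2) + 2*(0)*conj(0) + 2*(-1)*conj(2) + 2*(sqrt(3))*conj(0) + 6*(0)*conj(0) + 6*(0)*conj(0)]
      = (1/24)[(4) + (4) + (0) + (-4) + (0) + (-4) + (0) + (0) + (0)] = 0/24 = 0
  <chi_5*chi_4, chi_8> = (1/24)[1*(2)*conj(2) + 1*(-2)*conj(2) + 2*(-sqrt(3))*conj(-1) + 2*(1)*conj(-1) + 2*(0)*conj(2) + 2*(-1)*conj(-1) + 2*(sqrt(3))*conj(-1) + 6*(0)*conj(0) + 6*(0)*conj(0)]
      = (1/24)[(4) + (-4) + (2*sqrt(3)) + (-2) + (0) + (2) + (-2*sqrt(3)) + (0) + (0)] = 0/24 = 0
  <chi_5*chi_4, chi_9> = (1/24)[1*(2)*conj(2) + 1*(-2)*conj(-2) + 2*(-sqrt(3))*conj(-sqrt(3)) + 2*(1)*conj(1) + 2*(0)*conj(0) + 2*(-1)*conj(-1) + 2*(sqrt(3))*conj(sqrt(3)) + 6*(0)*conj(0) + 6*(0)*conj(0)]
      = (1/24)[(4) + (4) + (6) + (2) + (0) + (2) + (6) + (0) + (0)] = 24/24 = 1
Hence the multiplicities are chi_9: 1. Dimension check: dim(chi_5)*dim(chi_4) = 2*1 = 2 and sum (mult * dim) = 1*2 = 2.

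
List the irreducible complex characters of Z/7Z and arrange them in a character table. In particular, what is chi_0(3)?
Character table of Z/7Z (irreps indexed chi_0,...,chi_6 with chi_k(m) = zeta_7^(k*m), zeta_7 = exp(2*pi*i/7)):
  irrep \ class  {0} (size 1)  {1} (size 1)    {2} (size 1)    {3} (size 1)    {4} (size 1)    {5} (size 1)    {6} (size 1)  
  chi_0          1             1               1               1               1               1               1             
  chi_1          1             exp(2*I*pi/7)   exp(4*I*pi/7)   exp(6*I*pi/7)   exp(-6*I*pi/7)  exp(-4*I*pi/7)  exp(-2*I*pi/7)
  chi_2          1             exp(4*I*pi/7)   exp(-6*I*pi/7)  exp(-2*I*pi/7)  exp(2*I*pi/7)   exp(6*I*pi/7)   exp(-4*I*pi/7)
  chi_3          1             exp(6*I*pi/7)   exp(-2*I*pi/7)  exp(4*I*pi/7)   exp(-4*I*pi/7)  exp(2*I*pi/7)   exp(-6*I*pi/7)
  chi_4          1             exp(-6*I*pi/7)  exp(2*I*pi/7)   exp(-4*I*pi/7)  exp(4*I*pi/7)   exp(-2*I*pi/7)  exp(6*I*pi/7) 
  chi_5          1             exp(-4*I*pi/7)  exp(6*I*pi/7)   exp(2*I*pi/7)   exp(-2*I*pi/7)  exp(-6*I*pi/7)  exp(4*I*pi/7) 
  chi_6          1             exp(-2*I*pi/7)  exp(-4*I*pi/7)  exp(-6*I*pi/7)  exp(6*I*pi/7)   exp(4*I*pi/7)   exp(2*I*pi/7) 

Spot check: chi_0(3) = zeta_7^(0*3) = zeta_7^0 = 1.

Solution. Z/7Z is abelian, so all 7 irreducible complex representations are 1-dimensional. They are given by chi_k(m) = zeta_7^(k*m) for k = 0,...,6. Row orthogonality: sum_m chi_k(m) conj(chi_l(m)) = 7 * [k = l].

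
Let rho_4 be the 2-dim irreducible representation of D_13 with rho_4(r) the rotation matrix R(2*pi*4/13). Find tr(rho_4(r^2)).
chi_{rho_4}(r^2) = 2*cos(2*pi*4*2/13) = -2*cos(3*pi/13)

Solution. rho_4(r^2) is rotation by angle 2*pi*4*2/13, whose trace is 2*cos(2*pi*4*2/13) = -2*cos(3*pi/13).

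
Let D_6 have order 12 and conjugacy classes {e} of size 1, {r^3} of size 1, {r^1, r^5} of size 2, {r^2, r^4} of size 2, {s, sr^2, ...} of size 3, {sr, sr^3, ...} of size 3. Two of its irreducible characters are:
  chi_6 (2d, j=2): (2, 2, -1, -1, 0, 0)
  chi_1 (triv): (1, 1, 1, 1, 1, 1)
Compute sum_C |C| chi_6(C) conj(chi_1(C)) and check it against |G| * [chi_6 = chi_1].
Sum = 0; so <chi_6, chi_1> = 0 (distinct irreducibles are orthogonal).

Compute term by term over conjugacy classes (|C| * chi_6(C) * conj(chi_1(C))):
  1*(2)*conj(1) + 1*(2)*conj(1) + 2*(-1)*conj(1) + 2*(-1)*conj(1) + 3*(0)*conj(1) + 3*(0)*conj(1)
  = (2) + (2) + (-2) + (-2) + (0) + (0)
  = 0.
Dividing by |G| = 12 gives 0/12 = 0, matching the row-orthogonality relation <chi_6, chi_1> = [chi_6 = chi_1].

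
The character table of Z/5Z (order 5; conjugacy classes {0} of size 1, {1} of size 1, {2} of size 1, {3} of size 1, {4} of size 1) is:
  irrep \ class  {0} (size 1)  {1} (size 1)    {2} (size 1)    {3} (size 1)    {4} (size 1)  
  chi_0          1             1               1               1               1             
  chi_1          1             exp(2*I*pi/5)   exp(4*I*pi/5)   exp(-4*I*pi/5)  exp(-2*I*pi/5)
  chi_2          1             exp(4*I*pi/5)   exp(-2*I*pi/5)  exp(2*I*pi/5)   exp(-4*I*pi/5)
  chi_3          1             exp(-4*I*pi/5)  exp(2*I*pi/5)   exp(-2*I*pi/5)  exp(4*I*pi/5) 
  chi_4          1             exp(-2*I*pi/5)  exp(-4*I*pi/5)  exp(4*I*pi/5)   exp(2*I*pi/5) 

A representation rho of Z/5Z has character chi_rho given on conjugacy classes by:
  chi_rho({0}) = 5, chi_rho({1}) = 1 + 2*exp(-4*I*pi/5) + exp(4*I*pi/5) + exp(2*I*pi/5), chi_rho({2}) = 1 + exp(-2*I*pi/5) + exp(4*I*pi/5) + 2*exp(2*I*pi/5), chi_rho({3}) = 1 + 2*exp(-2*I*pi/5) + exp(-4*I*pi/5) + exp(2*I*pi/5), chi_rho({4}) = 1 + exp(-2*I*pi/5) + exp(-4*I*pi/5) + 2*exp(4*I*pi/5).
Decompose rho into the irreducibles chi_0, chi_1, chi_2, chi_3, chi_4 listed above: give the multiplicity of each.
Multiplicities: chi_0: 1, chi_1: 1, chi_2: 1, chi_3: 2, chi_4: 0.

Derivation: Use <chi_rho, chi> = (1/|G|) sum_C |C| * chi_rho(C) * conj(chi(C)) with |G| = 5 for each irreducible chi in the table:
  <chi_rho, chi_0> = (1/5)[1*(5)*conj(1) + 1*(1 + 2*exp(-4*I*pi/5) + exp(4*I*pi/5) + exp(2*I*pi/5))*conj(1) + 1*(1 + exp(-2*I*pi/5) + exp(4*I*pi/5) + 2*exp(2*I*pi/5))*conj(1) + 1*(1 + 2*exp(-2*I*pi/5) + exp(-4*I*pi/5) + exp(2*I*pi/5))*conj(1) + 1*(1 + exp(-2*I*pi/5) + exp(-4*I*pi/5) + 2*exp(4*I*pi/5))*conj(1)]
      = (1/5)[(5) + (1 + 2*exp(-4*I*pi/5) + exp(4*I*pi/5) + exp(2*I*pi/5)) + (1 + exp(-2*I*pi/5) + exp(4*I*pi/5) + 2*exp(2*I*pi/5)) + (1 + 2*exp(-2*I*pi/5) + exp(-4*I*pi/5) + exp(2*I*pi/5)) + (1 + exp(-2*I*pi/5) + exp(-4*I*pi/5) + 2*exp(4*I*pi/5))] = 5/5 = 1
  <chi_rho, chi_1> = (1/5)[1*(5)*conj(1) + 1*(1 + 2*exp(-4*I*pi/5) + exp(4*I*pi/5) + exp(2*I*pi/5))*conj(exp(2*I*pi/5)) + 1*(1 + exp(-2*I*pi/5) + exp(4*I*pi/5) + 2*exp(2*I*pi/5))*conj(exp(4*I*pi/5)) + 1*(1 + 2*exp(-2*I*pi/5) + exp(-4*I*pi/5) + exp(2*I*pi/5))*conj(exp(-4*I*pi/5)) + 1*(1 + exp(-2*I*pi/5) + exp(-4*I*pi/5) + 2*exp(4*I*pi/5))*conj(exp(-2*I*pi/5))]
      = (1/5)[(5) + (1 + exp(-2*I*pi/5) + exp(2*I*pi/5) + 2*exp(4*I*pi/5)) + (1 + 2*exp(-2*I*pi/5) + exp(-4*I*pi/5) + exp(4*I*pi/5)) + (1 + exp(-4*I*pi/5) + exp(4*I*pi/5) + 2*exp(2*I*pi/5)) + (1 + 2*exp(-4*I*pi/5) + exp(-2*I*pi/5) + exp(2*I*pi/5))] = 5/5 = 1
  <chi_rho, chi_2> = (1/5)[1*(5)*conj(1) + 1*(1 + 2*exp(-4*I*pi/5) + exp(4*I*pi/5) + exp(2*I*pi/5))*conj(exp(4*I*pi/5)) + 1*(1 + exp(-2*I*pi/5) + exp(4*I*pi/5) + 2*exp(2*I*pi/5))*conj(exp(-2*I*pi/5)) + 1*(1 + 2*exp(-2*I*pi/5) + exp(-4*I*pi/5) + exp(2*I*pi/5))*conj(exp(2*I*pi/5)) + 1*(1 + exp(-2*I*pi/5) + exp(-4*I*pi/5) + 2*exp(4*I*pi/5))*conj(exp(-4*I*pi/5))]
      = (1/5)[(5) + (1 + exp(-2*I*pi/5) + exp(-4*I*pi/5) + 2*exp(2*I*pi/5)) + (1 + exp(-4*I*pi/5) + exp(2*I*pi/5) + 2*exp(4*I*pi/5)) + (1 + 2*exp(-4*I*pi/5) + exp(-2*I*pi/5) + exp(4*I*pi/5)) + (1 + 2*exp(-2*I*pi/5) + exp(4*I*pi/5) + exp(2*I*pi/5))] = 5/5 = 1
  <chi_rho, chi_3> = (1/5)[1*(5)*conj(1) + 1*(1 + 2*exp(-4*I*pi/5) + exp(4*I*pi/5) + exp(2*I*pi/5))*conj(exp(-4*I*pi/5)) + 1*(1 + exp(-2*I*pi/5) + exp(4*I*pi/5) + 2*exp(2*I*pi/5))*conj(exp(2*I*pi/5)) + 1*(1 + 2*exp(-2*I*pi/5) + exp(-4*I*pi/5) + exp(2*I*pi/5))*conj(exp(-2*I*pi/5)) + 1*(1 + exp(-2*I*pi/5) + exp(-4*I*pi/5) + 2*exp(4*I*pi/5))*conj(exp(4*I*pi/5))]
      = (1/5)[(5) + (2 + exp(-2*I*pi/5) + exp(-4*I*pi/5) + exp(4*I*pi/5)) + (2 + exp(-2*I*pi/5) + exp(-4*I*pi/5) + exp(2*I*pi/5)) + (2 + exp(-2*I*pi/5) + exp(4*I*pi/5) + exp(2*I*pi/5)) + (2 + exp(-4*I*pi/5) + exp(4*I*pi/5) + exp(2*I*pi/5))] = 10/5 = 2
  <chi_rho, chi_4> = (1/5)[1*(5)*conj(1) + 1*(1 + 2*exp(-4*I*pi/5) + exp(4*I*pi/5) + exp(2*I*pi/5))*conj(exp(-2*I*pi/5)) + 1*(1 + exp(-2*I*pi/5) + exp(4*I*pi/5) + 2*exp(2*I*pi/5))*conj(exp(-4*I*pi/5)) + 1*(1 + 2*exp(-2*I*pi/5) + exp(-4*I*pi/5) + exp(2*I*pi/5))*conj(exp(4*I*pi/5)) + 1*(1 + exp(-2*I*pi/5) + exp(-4*I*pi/5) + 2*exp(4*I*pi/5))*conj(exp(2*I*pi/5))]
      = (1/5)[(5) + (2*exp(-2*I*pi/5) + exp(-4*I*pi/5) + exp(4*I*pi/5) + exp(2*I*pi/5)) + (2*exp(-4*I*pi/5) + exp(-2*I*pi/5) + exp(4*I*pi/5) + exp(2*I*pi/5)) + (exp(-2*I*pi/5) + exp(-4*I*pi/5) + exp(2*I*pi/5) + 2*exp(4*I*pi/5)) + (exp(-2*I*pi/5) + exp(-4*I*pi/5) + exp(4*I*pi/5) + 2*exp(2*I*pi/5))] = 0/5 = 0
(Exp terms are combined using exp(i*s)*conj(exp(i*t)) = exp(i*(s-t)), and sums of them are collapsed using the identity that for every m > 1 the m distinct m-th roots of unity sum to 0, e.g. 1 + exp(2*I*pi/3) + exp(-2*I*pi/3) = 0.)
Dimension check: dim(rho) = sum (mult * dim) = 1*1 + 1*1 + 1*1 + 2*1 + 0*1 = 5 = chi_rho(e) = 5.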